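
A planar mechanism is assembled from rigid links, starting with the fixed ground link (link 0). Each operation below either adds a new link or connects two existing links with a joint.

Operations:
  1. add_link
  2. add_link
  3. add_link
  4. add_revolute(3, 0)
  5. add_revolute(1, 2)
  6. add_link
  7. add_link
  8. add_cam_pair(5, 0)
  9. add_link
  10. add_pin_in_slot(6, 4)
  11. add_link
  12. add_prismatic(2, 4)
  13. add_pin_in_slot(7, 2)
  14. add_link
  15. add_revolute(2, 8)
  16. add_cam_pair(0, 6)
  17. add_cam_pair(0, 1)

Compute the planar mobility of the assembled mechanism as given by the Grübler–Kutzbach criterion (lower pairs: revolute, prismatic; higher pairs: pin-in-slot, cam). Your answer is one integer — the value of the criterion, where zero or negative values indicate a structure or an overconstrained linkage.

(L,J1,J2)=(1,0,0); link0 fixed
link1: (2,0,0)
link2: (3,0,0)
link3: (4,0,0)
R 3-0 [J1]: (4,1,0)
R 1-2 [J1]: (4,2,0)
link4: (5,2,0)
link5: (6,2,0)
C 5-0 [J2]: (6,2,1)
link6: (7,2,1)
PS 6-4 [J2]: (7,2,2)
link7: (8,2,2)
P 2-4 [J1]: (8,3,2)
PS 7-2 [J2]: (8,3,3)
link8: (9,3,3)
R 2-8 [J1]: (9,4,3)
C 0-6 [J2]: (9,4,4)
C 0-1 [J2]: (9,4,5)
Grübler: 3·8 − 2·4 − 5 = 11

M = 11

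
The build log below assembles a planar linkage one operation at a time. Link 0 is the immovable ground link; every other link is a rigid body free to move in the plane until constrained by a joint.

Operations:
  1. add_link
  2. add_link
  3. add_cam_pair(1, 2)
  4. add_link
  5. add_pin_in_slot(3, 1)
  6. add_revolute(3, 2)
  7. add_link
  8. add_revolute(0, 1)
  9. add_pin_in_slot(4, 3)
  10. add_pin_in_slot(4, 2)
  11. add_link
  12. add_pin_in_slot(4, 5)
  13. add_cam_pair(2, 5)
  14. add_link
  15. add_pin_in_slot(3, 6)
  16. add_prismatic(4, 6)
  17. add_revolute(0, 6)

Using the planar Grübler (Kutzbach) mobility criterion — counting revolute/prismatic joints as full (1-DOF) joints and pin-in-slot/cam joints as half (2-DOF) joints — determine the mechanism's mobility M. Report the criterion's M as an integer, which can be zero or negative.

M = 3

(L,J1,J2)=(1,0,0); link0 fixed
link1: (2,0,0)
link2: (3,0,0)
C 1-2 [J2]: (3,0,1)
link3: (4,0,1)
PS 3-1 [J2]: (4,0,2)
R 3-2 [J1]: (4,1,2)
link4: (5,1,2)
R 0-1 [J1]: (5,2,2)
PS 4-3 [J2]: (5,2,3)
PS 4-2 [J2]: (5,2,4)
link5: (6,2,4)
PS 4-5 [J2]: (6,2,5)
C 2-5 [J2]: (6,2,6)
link6: (7,2,6)
PS 3-6 [J2]: (7,2,7)
P 4-6 [J1]: (7,3,7)
R 0-6 [J1]: (7,4,7)
Grübler: 3·6 − 2·4 − 7 = 3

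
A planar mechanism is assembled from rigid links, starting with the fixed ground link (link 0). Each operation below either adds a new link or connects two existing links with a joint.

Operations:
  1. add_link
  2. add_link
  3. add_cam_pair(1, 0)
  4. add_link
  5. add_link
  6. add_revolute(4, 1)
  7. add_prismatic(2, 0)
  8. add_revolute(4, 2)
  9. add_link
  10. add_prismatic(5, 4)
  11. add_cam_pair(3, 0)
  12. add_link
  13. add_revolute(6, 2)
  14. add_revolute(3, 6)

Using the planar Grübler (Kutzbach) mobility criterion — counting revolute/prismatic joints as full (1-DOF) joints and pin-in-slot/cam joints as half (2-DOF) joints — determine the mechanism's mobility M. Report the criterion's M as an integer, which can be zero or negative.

M = 4

(L,J1,J2)=(1,0,0); link0 fixed
link1: (2,0,0)
link2: (3,0,0)
C 1-0 [J2]: (3,0,1)
link3: (4,0,1)
link4: (5,0,1)
R 4-1 [J1]: (5,1,1)
P 2-0 [J1]: (5,2,1)
R 4-2 [J1]: (5,3,1)
link5: (6,3,1)
P 5-4 [J1]: (6,4,1)
C 3-0 [J2]: (6,4,2)
link6: (7,4,2)
R 6-2 [J1]: (7,5,2)
R 3-6 [J1]: (7,6,2)
Grübler: 3·6 − 2·6 − 2 = 4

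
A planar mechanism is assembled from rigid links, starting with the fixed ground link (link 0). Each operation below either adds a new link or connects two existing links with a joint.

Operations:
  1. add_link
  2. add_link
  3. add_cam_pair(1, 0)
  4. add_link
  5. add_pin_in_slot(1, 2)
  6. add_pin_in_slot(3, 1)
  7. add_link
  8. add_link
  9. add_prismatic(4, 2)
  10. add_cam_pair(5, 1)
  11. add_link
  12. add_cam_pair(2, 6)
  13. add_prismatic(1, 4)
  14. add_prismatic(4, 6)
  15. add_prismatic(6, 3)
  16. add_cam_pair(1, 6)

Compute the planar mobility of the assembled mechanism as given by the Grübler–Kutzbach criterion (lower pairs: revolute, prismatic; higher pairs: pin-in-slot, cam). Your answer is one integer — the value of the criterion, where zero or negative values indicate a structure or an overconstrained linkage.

M = 4

ground; <1,0,0>
#1 <2,0,0>
#2 <3,0,0>
C:1↔0 J2 <3,0,1>
#3 <4,0,1>
PS:1↔2 J2 <4,0,2>
PS:3↔1 J2 <4,0,3>
#4 <5,0,3>
#5 <6,0,3>
P:4↔2 J1 <6,1,3>
C:5↔1 J2 <6,1,4>
#6 <7,1,4>
C:2↔6 J2 <7,1,5>
P:1↔4 J1 <7,2,5>
P:4↔6 J1 <7,3,5>
P:6↔3 J1 <7,4,5>
C:1↔6 J2 <7,4,6>
3×6 − 2×4 − 1×6 = 4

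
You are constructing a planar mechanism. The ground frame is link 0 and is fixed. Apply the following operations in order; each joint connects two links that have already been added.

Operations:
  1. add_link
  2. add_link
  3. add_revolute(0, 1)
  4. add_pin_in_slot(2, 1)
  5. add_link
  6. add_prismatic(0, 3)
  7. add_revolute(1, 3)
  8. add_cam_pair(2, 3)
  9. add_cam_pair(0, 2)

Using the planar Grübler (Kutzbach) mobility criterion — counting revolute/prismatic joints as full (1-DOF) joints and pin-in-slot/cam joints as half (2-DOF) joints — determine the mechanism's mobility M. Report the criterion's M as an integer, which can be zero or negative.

M = 0

(L,J1,J2)=(1,0,0); link0 fixed
link1: (2,0,0)
link2: (3,0,0)
R 0-1 [J1]: (3,1,0)
PS 2-1 [J2]: (3,1,1)
link3: (4,1,1)
P 0-3 [J1]: (4,2,1)
R 1-3 [J1]: (4,3,1)
C 2-3 [J2]: (4,3,2)
C 0-2 [J2]: (4,3,3)
Grübler: 3·3 − 2·3 − 3 = 0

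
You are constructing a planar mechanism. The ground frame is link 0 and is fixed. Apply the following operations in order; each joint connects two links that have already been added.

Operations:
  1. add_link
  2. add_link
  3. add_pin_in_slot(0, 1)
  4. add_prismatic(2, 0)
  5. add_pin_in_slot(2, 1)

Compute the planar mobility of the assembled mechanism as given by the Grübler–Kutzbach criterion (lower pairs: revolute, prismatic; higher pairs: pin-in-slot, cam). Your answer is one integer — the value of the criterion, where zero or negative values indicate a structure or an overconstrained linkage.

[1;0;0] (link 0 is ground)
L+ [2;0;0]
L+ [3;0;0]
PS(0,1)∈J2 [3;0;1]
P(2,0)∈J1 [3;1;1]
PS(2,1)∈J2 [3;1;2]
mobility = 6 − 2 − 2 = 2

M = 2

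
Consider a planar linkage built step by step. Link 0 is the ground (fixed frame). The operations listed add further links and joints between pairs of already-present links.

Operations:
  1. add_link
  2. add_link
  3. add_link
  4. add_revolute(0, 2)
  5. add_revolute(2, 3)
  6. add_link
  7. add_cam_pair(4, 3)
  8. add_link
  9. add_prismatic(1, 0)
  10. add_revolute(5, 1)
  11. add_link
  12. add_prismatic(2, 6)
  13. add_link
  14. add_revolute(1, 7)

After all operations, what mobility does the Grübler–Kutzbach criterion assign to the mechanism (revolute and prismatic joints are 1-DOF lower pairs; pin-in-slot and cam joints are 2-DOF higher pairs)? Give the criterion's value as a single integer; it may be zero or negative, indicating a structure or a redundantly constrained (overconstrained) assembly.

M = 8

L=1 J1=0 J2=0
add link → L=2 J1=0 J2=0
add link → L=3 J1=0 J2=0
add link → L=4 J1=0 J2=0
R@0,2 dof=1 J1 → L=4 J1=1 J2=0
R@2,3 dof=1 J1 → L=4 J1=2 J2=0
add link → L=5 J1=2 J2=0
C@4,3 dof=2 J2 → L=5 J1=2 J2=1
add link → L=6 J1=2 J2=1
P@1,0 dof=1 J1 → L=6 J1=3 J2=1
R@5,1 dof=1 J1 → L=6 J1=4 J2=1
add link → L=7 J1=4 J2=1
P@2,6 dof=1 J1 → L=7 J1=5 J2=1
add link → L=8 J1=5 J2=1
R@1,7 dof=1 J1 → L=8 J1=6 J2=1
M=3(L−1)−2J1−J2=3·7−2·6−1=8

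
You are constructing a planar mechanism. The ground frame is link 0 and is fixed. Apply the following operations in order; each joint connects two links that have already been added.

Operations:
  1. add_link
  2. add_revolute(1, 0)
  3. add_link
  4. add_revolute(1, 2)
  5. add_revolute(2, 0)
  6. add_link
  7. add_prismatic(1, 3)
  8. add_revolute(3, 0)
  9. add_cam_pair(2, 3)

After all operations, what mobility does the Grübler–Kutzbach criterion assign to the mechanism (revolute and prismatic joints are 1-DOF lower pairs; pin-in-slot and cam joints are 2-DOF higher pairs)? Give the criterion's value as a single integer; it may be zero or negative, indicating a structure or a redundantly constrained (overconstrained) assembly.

link 0 = ground. State L|J1|J2 = 1|0|0
+link1  2|0|0
R(1,0) f=1→J1  2|1|0
+link2  3|1|0
R(1,2) f=1→J1  3|2|0
R(2,0) f=1→J1  3|3|0
+link3  4|3|0
P(1,3) f=1→J1  4|4|0
R(3,0) f=1→J1  4|5|0
C(2,3) f=2→J2  4|5|1
M = 3(4−1)−2·5−1 = 9−10−1 = -2

M = -2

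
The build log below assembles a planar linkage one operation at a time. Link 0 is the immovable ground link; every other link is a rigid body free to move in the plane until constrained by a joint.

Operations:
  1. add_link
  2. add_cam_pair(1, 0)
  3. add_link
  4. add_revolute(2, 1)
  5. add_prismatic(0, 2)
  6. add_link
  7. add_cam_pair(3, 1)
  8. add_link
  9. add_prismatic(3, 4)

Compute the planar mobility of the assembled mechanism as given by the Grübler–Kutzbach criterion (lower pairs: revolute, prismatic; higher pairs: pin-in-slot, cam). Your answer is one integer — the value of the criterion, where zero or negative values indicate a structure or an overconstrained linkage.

M = 4

link 0 = ground. State L|J1|J2 = 1|0|0
+link1  2|0|0
C(1,0) f=2→J2  2|0|1
+link2  3|0|1
R(2,1) f=1→J1  3|1|1
P(0,2) f=1→J1  3|2|1
+link3  4|2|1
C(3,1) f=2→J2  4|2|2
+link4  5|2|2
P(3,4) f=1→J1  5|3|2
M = 3(5−1)−2·3−2 = 12−6−2 = 4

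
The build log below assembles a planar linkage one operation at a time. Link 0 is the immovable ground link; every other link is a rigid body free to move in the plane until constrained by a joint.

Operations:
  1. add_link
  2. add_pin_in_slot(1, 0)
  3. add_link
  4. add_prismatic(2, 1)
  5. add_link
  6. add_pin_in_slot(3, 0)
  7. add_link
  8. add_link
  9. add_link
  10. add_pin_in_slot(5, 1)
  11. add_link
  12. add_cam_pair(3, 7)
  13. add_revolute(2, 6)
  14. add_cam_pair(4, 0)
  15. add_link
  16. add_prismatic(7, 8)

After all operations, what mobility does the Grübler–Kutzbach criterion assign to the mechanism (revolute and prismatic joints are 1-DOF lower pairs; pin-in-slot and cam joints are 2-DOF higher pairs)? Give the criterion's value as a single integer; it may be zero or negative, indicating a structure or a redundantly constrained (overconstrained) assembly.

M = 13

ground; <1,0,0>
#1 <2,0,0>
PS:1↔0 J2 <2,0,1>
#2 <3,0,1>
P:2↔1 J1 <3,1,1>
#3 <4,1,1>
PS:3↔0 J2 <4,1,2>
#4 <5,1,2>
#5 <6,1,2>
#6 <7,1,2>
PS:5↔1 J2 <7,1,3>
#7 <8,1,3>
C:3↔7 J2 <8,1,4>
R:2↔6 J1 <8,2,4>
C:4↔0 J2 <8,2,5>
#8 <9,2,5>
P:7↔8 J1 <9,3,5>
3×8 − 2×3 − 1×5 = 13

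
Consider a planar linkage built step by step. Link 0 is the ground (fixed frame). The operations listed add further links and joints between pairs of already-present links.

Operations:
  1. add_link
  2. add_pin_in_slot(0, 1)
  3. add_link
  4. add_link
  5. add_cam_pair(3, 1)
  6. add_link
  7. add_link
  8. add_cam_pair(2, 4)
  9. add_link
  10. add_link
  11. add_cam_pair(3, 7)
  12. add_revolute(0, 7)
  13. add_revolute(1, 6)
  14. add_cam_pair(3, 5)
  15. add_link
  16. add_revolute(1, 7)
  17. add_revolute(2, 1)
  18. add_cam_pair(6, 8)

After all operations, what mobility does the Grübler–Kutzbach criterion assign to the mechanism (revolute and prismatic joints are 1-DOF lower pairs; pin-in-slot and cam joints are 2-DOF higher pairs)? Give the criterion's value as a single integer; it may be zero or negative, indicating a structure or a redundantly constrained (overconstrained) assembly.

M = 10

L=1 J1=0 J2=0
add link → L=2 J1=0 J2=0
PS@0,1 dof=2 J2 → L=2 J1=0 J2=1
add link → L=3 J1=0 J2=1
add link → L=4 J1=0 J2=1
C@3,1 dof=2 J2 → L=4 J1=0 J2=2
add link → L=5 J1=0 J2=2
add link → L=6 J1=0 J2=2
C@2,4 dof=2 J2 → L=6 J1=0 J2=3
add link → L=7 J1=0 J2=3
add link → L=8 J1=0 J2=3
C@3,7 dof=2 J2 → L=8 J1=0 J2=4
R@0,7 dof=1 J1 → L=8 J1=1 J2=4
R@1,6 dof=1 J1 → L=8 J1=2 J2=4
C@3,5 dof=2 J2 → L=8 J1=2 J2=5
add link → L=9 J1=2 J2=5
R@1,7 dof=1 J1 → L=9 J1=3 J2=5
R@2,1 dof=1 J1 → L=9 J1=4 J2=5
C@6,8 dof=2 J2 → L=9 J1=4 J2=6
M=3(L−1)−2J1−J2=3·8−2·4−6=10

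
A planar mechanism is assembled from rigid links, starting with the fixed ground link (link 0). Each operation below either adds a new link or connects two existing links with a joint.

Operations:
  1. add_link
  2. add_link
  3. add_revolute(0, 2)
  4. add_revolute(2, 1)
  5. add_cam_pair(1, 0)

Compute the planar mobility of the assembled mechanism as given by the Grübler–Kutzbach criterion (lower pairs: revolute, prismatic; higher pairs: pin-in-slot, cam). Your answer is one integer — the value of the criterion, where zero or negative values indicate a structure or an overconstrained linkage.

M = 1

link 0 = ground. State L|J1|J2 = 1|0|0
+link1  2|0|0
+link2  3|0|0
R(0,2) f=1→J1  3|1|0
R(2,1) f=1→J1  3|2|0
C(1,0) f=2→J2  3|2|1
M = 3(3−1)−2·2−1 = 6−4−1 = 1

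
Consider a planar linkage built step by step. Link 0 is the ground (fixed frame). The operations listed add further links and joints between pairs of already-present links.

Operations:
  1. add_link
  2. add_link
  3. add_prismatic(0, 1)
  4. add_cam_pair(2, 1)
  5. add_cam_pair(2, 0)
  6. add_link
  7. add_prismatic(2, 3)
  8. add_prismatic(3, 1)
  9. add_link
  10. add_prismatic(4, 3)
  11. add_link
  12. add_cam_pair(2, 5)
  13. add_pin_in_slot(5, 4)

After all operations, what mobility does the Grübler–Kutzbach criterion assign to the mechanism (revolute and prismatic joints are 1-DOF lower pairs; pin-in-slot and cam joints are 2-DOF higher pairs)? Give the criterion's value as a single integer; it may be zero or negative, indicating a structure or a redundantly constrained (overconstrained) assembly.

M = 3

L=1 J1=0 J2=0
add link → L=2 J1=0 J2=0
add link → L=3 J1=0 J2=0
P@0,1 dof=1 J1 → L=3 J1=1 J2=0
C@2,1 dof=2 J2 → L=3 J1=1 J2=1
C@2,0 dof=2 J2 → L=3 J1=1 J2=2
add link → L=4 J1=1 J2=2
P@2,3 dof=1 J1 → L=4 J1=2 J2=2
P@3,1 dof=1 J1 → L=4 J1=3 J2=2
add link → L=5 J1=3 J2=2
P@4,3 dof=1 J1 → L=5 J1=4 J2=2
add link → L=6 J1=4 J2=2
C@2,5 dof=2 J2 → L=6 J1=4 J2=3
PS@5,4 dof=2 J2 → L=6 J1=4 J2=4
M=3(L−1)−2J1−J2=3·5−2·4−4=3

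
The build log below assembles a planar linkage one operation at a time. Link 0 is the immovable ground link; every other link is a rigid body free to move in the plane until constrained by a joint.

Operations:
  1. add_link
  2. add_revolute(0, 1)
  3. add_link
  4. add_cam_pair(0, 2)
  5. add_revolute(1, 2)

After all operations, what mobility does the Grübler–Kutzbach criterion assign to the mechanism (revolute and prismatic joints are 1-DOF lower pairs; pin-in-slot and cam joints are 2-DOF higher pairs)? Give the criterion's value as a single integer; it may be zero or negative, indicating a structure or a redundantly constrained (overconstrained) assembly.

L=1 J1=0 J2=0
add link → L=2 J1=0 J2=0
R@0,1 dof=1 J1 → L=2 J1=1 J2=0
add link → L=3 J1=1 J2=0
C@0,2 dof=2 J2 → L=3 J1=1 J2=1
R@1,2 dof=1 J1 → L=3 J1=2 J2=1
M=3(L−1)−2J1−J2=3·2−2·2−1=1

M = 1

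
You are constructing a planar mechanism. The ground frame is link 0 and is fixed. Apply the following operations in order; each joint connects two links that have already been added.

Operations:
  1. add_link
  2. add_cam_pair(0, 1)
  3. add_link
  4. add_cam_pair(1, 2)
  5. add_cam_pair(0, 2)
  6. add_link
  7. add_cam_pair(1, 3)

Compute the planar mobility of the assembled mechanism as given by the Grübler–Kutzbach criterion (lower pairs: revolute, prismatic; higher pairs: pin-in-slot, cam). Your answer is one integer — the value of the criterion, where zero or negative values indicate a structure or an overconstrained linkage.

M = 5

ground; <1,0,0>
#1 <2,0,0>
C:0↔1 J2 <2,0,1>
#2 <3,0,1>
C:1↔2 J2 <3,0,2>
C:0↔2 J2 <3,0,3>
#3 <4,0,3>
C:1↔3 J2 <4,0,4>
3×3 − 2×0 − 1×4 = 5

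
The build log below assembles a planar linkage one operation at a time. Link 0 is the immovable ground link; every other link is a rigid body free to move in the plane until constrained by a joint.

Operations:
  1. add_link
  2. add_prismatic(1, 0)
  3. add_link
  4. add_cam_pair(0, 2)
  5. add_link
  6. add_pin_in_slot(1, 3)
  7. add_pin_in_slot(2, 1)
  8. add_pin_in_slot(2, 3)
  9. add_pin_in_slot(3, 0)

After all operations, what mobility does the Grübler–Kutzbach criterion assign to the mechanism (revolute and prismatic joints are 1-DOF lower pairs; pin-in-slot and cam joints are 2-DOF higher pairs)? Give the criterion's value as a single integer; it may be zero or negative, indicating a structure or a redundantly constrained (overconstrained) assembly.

M = 2

(L,J1,J2)=(1,0,0); link0 fixed
link1: (2,0,0)
P 1-0 [J1]: (2,1,0)
link2: (3,1,0)
C 0-2 [J2]: (3,1,1)
link3: (4,1,1)
PS 1-3 [J2]: (4,1,2)
PS 2-1 [J2]: (4,1,3)
PS 2-3 [J2]: (4,1,4)
PS 3-0 [J2]: (4,1,5)
Grübler: 3·3 − 2·1 − 5 = 2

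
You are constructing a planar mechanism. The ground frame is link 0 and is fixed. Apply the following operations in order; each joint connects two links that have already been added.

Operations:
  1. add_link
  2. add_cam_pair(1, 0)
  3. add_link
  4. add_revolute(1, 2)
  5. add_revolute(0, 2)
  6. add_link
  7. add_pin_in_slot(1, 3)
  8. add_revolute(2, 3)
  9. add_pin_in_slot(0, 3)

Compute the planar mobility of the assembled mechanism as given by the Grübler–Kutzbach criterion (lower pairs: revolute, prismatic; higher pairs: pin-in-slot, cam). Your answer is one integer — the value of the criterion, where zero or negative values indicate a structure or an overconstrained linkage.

M = 0

L=1 J1=0 J2=0
add link → L=2 J1=0 J2=0
C@1,0 dof=2 J2 → L=2 J1=0 J2=1
add link → L=3 J1=0 J2=1
R@1,2 dof=1 J1 → L=3 J1=1 J2=1
R@0,2 dof=1 J1 → L=3 J1=2 J2=1
add link → L=4 J1=2 J2=1
PS@1,3 dof=2 J2 → L=4 J1=2 J2=2
R@2,3 dof=1 J1 → L=4 J1=3 J2=2
PS@0,3 dof=2 J2 → L=4 J1=3 J2=3
M=3(L−1)−2J1−J2=3·3−2·3−3=0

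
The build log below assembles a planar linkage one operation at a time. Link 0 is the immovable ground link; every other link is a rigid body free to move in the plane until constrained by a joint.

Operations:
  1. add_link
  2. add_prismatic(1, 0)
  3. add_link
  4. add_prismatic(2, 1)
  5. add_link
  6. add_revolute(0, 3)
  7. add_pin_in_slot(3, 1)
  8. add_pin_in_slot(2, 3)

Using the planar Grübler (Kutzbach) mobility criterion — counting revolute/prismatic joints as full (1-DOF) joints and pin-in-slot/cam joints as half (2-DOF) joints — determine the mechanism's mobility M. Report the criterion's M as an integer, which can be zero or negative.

M = 1

[1;0;0] (link 0 is ground)
L+ [2;0;0]
P(1,0)∈J1 [2;1;0]
L+ [3;1;0]
P(2,1)∈J1 [3;2;0]
L+ [4;2;0]
R(0,3)∈J1 [4;3;0]
PS(3,1)∈J2 [4;3;1]
PS(2,3)∈J2 [4;3;2]
mobility = 9 − 6 − 2 = 1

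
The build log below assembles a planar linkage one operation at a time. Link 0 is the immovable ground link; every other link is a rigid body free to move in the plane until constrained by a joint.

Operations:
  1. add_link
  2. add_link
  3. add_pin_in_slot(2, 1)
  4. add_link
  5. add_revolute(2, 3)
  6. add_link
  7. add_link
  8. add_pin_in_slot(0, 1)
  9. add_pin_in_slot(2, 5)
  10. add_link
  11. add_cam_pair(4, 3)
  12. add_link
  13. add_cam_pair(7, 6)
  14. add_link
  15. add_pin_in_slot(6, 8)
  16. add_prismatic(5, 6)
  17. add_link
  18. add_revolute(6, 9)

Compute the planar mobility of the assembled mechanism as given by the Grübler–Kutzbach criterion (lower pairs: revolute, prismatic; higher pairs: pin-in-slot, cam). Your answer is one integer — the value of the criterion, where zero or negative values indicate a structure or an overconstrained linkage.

[1;0;0] (link 0 is ground)
L+ [2;0;0]
L+ [3;0;0]
PS(2,1)∈J2 [3;0;1]
L+ [4;0;1]
R(2,3)∈J1 [4;1;1]
L+ [5;1;1]
L+ [6;1;1]
PS(0,1)∈J2 [6;1;2]
PS(2,5)∈J2 [6;1;3]
L+ [7;1;3]
C(4,3)∈J2 [7;1;4]
L+ [8;1;4]
C(7,6)∈J2 [8;1;5]
L+ [9;1;5]
PS(6,8)∈J2 [9;1;6]
P(5,6)∈J1 [9;2;6]
L+ [10;2;6]
R(6,9)∈J1 [10;3;6]
mobility = 27 − 6 − 6 = 15

M = 15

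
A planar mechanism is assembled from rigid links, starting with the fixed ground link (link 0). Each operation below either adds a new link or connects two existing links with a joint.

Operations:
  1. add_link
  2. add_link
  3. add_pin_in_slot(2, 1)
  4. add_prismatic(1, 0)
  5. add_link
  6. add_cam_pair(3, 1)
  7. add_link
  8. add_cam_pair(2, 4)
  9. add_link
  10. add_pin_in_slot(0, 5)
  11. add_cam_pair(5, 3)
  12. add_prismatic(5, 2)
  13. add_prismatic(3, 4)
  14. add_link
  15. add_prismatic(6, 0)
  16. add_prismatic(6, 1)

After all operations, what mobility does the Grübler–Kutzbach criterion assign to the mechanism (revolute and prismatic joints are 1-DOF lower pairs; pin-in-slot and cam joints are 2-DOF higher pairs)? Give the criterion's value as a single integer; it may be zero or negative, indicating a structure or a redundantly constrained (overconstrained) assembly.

M = 3

[1;0;0] (link 0 is ground)
L+ [2;0;0]
L+ [3;0;0]
PS(2,1)∈J2 [3;0;1]
P(1,0)∈J1 [3;1;1]
L+ [4;1;1]
C(3,1)∈J2 [4;1;2]
L+ [5;1;2]
C(2,4)∈J2 [5;1;3]
L+ [6;1;3]
PS(0,5)∈J2 [6;1;4]
C(5,3)∈J2 [6;1;5]
P(5,2)∈J1 [6;2;5]
P(3,4)∈J1 [6;3;5]
L+ [7;3;5]
P(6,0)∈J1 [7;4;5]
P(6,1)∈J1 [7;5;5]
mobility = 18 − 10 − 5 = 3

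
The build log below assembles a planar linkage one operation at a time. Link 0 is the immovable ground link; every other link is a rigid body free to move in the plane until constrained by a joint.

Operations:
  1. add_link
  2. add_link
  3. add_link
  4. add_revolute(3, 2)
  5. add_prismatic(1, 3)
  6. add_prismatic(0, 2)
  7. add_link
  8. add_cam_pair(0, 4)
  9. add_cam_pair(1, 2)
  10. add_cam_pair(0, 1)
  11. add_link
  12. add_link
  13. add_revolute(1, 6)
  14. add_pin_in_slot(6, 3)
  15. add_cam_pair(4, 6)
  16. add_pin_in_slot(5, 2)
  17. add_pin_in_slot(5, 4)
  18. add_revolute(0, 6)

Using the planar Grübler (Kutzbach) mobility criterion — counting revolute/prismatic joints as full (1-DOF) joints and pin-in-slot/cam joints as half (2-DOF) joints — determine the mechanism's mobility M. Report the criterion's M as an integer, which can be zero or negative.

M = 1

ground; <1,0,0>
#1 <2,0,0>
#2 <3,0,0>
#3 <4,0,0>
R:3↔2 J1 <4,1,0>
P:1↔3 J1 <4,2,0>
P:0↔2 J1 <4,3,0>
#4 <5,3,0>
C:0↔4 J2 <5,3,1>
C:1↔2 J2 <5,3,2>
C:0↔1 J2 <5,3,3>
#5 <6,3,3>
#6 <7,3,3>
R:1↔6 J1 <7,4,3>
PS:6↔3 J2 <7,4,4>
C:4↔6 J2 <7,4,5>
PS:5↔2 J2 <7,4,6>
PS:5↔4 J2 <7,4,7>
R:0↔6 J1 <7,5,7>
3×6 − 2×5 − 1×7 = 1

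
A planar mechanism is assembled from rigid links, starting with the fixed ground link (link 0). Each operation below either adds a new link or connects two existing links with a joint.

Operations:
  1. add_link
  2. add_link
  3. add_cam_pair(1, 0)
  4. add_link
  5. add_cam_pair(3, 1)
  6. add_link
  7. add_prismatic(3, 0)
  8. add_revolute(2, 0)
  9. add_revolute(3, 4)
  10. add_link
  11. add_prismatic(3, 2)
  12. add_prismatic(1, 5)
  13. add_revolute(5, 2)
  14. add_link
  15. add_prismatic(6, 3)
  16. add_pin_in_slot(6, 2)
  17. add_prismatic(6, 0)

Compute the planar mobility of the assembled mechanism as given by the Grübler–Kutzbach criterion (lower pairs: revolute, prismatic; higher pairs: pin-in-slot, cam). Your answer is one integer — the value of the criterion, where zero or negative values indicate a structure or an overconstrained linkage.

M = -1

link 0 = ground. State L|J1|J2 = 1|0|0
+link1  2|0|0
+link2  3|0|0
C(1,0) f=2→J2  3|0|1
+link3  4|0|1
C(3,1) f=2→J2  4|0|2
+link4  5|0|2
P(3,0) f=1→J1  5|1|2
R(2,0) f=1→J1  5|2|2
R(3,4) f=1→J1  5|3|2
+link5  6|3|2
P(3,2) f=1→J1  6|4|2
P(1,5) f=1→J1  6|5|2
R(5,2) f=1→J1  6|6|2
+link6  7|6|2
P(6,3) f=1→J1  7|7|2
PS(6,2) f=2→J2  7|7|3
P(6,0) f=1→J1  7|8|3
M = 3(7−1)−2·8−3 = 18−16−3 = -1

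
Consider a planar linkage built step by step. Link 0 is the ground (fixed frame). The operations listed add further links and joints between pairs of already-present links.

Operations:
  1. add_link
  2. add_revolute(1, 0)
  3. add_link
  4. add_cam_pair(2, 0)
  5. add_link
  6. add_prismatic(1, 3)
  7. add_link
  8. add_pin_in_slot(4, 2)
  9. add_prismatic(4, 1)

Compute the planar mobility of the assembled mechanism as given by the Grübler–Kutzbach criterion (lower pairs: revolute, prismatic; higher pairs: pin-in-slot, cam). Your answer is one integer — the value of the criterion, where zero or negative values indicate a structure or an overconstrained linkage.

L=1 J1=0 J2=0
add link → L=2 J1=0 J2=0
R@1,0 dof=1 J1 → L=2 J1=1 J2=0
add link → L=3 J1=1 J2=0
C@2,0 dof=2 J2 → L=3 J1=1 J2=1
add link → L=4 J1=1 J2=1
P@1,3 dof=1 J1 → L=4 J1=2 J2=1
add link → L=5 J1=2 J2=1
PS@4,2 dof=2 J2 → L=5 J1=2 J2=2
P@4,1 dof=1 J1 → L=5 J1=3 J2=2
M=3(L−1)−2J1−J2=3·4−2·3−2=4

M = 4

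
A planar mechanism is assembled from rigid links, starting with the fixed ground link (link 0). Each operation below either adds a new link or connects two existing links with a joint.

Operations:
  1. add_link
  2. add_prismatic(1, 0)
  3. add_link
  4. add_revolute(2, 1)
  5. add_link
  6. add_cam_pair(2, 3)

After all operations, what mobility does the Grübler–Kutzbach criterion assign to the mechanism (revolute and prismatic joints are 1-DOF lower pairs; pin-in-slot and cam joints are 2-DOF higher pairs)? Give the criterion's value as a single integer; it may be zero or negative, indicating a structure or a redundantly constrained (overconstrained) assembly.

M = 4

ground; <1,0,0>
#1 <2,0,0>
P:1↔0 J1 <2,1,0>
#2 <3,1,0>
R:2↔1 J1 <3,2,0>
#3 <4,2,0>
C:2↔3 J2 <4,2,1>
3×3 − 2×2 − 1×1 = 4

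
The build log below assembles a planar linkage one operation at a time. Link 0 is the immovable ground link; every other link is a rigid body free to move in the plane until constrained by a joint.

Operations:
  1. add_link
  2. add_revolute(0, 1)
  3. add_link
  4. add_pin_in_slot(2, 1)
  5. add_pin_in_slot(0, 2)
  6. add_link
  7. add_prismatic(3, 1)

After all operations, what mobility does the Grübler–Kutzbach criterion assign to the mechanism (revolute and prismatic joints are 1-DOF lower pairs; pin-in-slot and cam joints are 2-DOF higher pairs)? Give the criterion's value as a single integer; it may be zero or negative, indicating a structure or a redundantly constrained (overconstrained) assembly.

L=1 J1=0 J2=0
add link → L=2 J1=0 J2=0
R@0,1 dof=1 J1 → L=2 J1=1 J2=0
add link → L=3 J1=1 J2=0
PS@2,1 dof=2 J2 → L=3 J1=1 J2=1
PS@0,2 dof=2 J2 → L=3 J1=1 J2=2
add link → L=4 J1=1 J2=2
P@3,1 dof=1 J1 → L=4 J1=2 J2=2
M=3(L−1)−2J1−J2=3·3−2·2−2=3

M = 3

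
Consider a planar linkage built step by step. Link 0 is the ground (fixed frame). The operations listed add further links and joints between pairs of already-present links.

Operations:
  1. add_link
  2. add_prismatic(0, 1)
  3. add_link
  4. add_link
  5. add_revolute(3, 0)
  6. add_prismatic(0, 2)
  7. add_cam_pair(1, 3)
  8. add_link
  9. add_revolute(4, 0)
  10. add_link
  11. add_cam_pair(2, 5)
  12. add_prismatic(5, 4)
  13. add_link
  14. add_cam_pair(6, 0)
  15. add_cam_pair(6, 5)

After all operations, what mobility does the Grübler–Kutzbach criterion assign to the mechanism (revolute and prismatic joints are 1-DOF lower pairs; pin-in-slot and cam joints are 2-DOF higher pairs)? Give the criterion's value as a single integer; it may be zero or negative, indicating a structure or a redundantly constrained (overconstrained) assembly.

L=1 J1=0 J2=0
add link → L=2 J1=0 J2=0
P@0,1 dof=1 J1 → L=2 J1=1 J2=0
add link → L=3 J1=1 J2=0
add link → L=4 J1=1 J2=0
R@3,0 dof=1 J1 → L=4 J1=2 J2=0
P@0,2 dof=1 J1 → L=4 J1=3 J2=0
C@1,3 dof=2 J2 → L=4 J1=3 J2=1
add link → L=5 J1=3 J2=1
R@4,0 dof=1 J1 → L=5 J1=4 J2=1
add link → L=6 J1=4 J2=1
C@2,5 dof=2 J2 → L=6 J1=4 J2=2
P@5,4 dof=1 J1 → L=6 J1=5 J2=2
add link → L=7 J1=5 J2=2
C@6,0 dof=2 J2 → L=7 J1=5 J2=3
C@6,5 dof=2 J2 → L=7 J1=5 J2=4
M=3(L−1)−2J1−J2=3·6−2·5−4=4

M = 4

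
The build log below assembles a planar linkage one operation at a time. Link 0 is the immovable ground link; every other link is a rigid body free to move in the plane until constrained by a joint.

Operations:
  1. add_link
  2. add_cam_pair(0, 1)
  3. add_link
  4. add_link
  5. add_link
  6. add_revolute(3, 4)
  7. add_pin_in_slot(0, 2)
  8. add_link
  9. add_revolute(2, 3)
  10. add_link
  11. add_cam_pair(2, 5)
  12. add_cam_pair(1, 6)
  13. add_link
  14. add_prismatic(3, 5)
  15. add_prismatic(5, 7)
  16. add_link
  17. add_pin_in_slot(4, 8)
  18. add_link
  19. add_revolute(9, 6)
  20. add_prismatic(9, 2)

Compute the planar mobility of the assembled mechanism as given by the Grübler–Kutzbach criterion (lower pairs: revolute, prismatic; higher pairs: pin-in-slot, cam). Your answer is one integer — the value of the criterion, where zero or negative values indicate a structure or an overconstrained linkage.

M = 10

link 0 = ground. State L|J1|J2 = 1|0|0
+link1  2|0|0
C(0,1) f=2→J2  2|0|1
+link2  3|0|1
+link3  4|0|1
+link4  5|0|1
R(3,4) f=1→J1  5|1|1
PS(0,2) f=2→J2  5|1|2
+link5  6|1|2
R(2,3) f=1→J1  6|2|2
+link6  7|2|2
C(2,5) f=2→J2  7|2|3
C(1,6) f=2→J2  7|2|4
+link7  8|2|4
P(3,5) f=1→J1  8|3|4
P(5,7) f=1→J1  8|4|4
+link8  9|4|4
PS(4,8) f=2→J2  9|4|5
+link9  10|4|5
R(9,6) f=1→J1  10|5|5
P(9,2) f=1→J1  10|6|5
M = 3(10−1)−2·6−5 = 27−12−5 = 10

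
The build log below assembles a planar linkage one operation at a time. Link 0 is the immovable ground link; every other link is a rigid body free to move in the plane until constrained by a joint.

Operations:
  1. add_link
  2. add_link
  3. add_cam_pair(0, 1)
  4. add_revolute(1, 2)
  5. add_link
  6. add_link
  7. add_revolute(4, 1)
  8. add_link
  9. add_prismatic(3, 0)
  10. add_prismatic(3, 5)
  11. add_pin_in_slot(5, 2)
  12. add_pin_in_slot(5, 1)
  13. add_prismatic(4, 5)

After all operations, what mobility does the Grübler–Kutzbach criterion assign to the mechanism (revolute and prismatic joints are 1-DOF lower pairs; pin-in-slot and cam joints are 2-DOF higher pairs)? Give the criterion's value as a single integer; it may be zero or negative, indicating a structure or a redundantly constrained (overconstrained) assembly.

[1;0;0] (link 0 is ground)
L+ [2;0;0]
L+ [3;0;0]
C(0,1)∈J2 [3;0;1]
R(1,2)∈J1 [3;1;1]
L+ [4;1;1]
L+ [5;1;1]
R(4,1)∈J1 [5;2;1]
L+ [6;2;1]
P(3,0)∈J1 [6;3;1]
P(3,5)∈J1 [6;4;1]
PS(5,2)∈J2 [6;4;2]
PS(5,1)∈J2 [6;4;3]
P(4,5)∈J1 [6;5;3]
mobility = 15 − 10 − 3 = 2

M = 2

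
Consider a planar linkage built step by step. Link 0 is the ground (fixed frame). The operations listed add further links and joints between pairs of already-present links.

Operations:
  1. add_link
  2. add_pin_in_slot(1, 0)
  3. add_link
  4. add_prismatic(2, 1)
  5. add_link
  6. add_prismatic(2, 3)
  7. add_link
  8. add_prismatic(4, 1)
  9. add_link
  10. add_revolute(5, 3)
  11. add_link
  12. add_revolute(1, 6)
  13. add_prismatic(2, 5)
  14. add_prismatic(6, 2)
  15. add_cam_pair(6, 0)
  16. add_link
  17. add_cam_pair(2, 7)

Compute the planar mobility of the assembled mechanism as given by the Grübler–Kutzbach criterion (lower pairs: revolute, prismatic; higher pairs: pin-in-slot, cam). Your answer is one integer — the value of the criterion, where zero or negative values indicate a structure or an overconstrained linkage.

M = 4

[1;0;0] (link 0 is ground)
L+ [2;0;0]
PS(1,0)∈J2 [2;0;1]
L+ [3;0;1]
P(2,1)∈J1 [3;1;1]
L+ [4;1;1]
P(2,3)∈J1 [4;2;1]
L+ [5;2;1]
P(4,1)∈J1 [5;3;1]
L+ [6;3;1]
R(5,3)∈J1 [6;4;1]
L+ [7;4;1]
R(1,6)∈J1 [7;5;1]
P(2,5)∈J1 [7;6;1]
P(6,2)∈J1 [7;7;1]
C(6,0)∈J2 [7;7;2]
L+ [8;7;2]
C(2,7)∈J2 [8;7;3]
mobility = 21 − 14 − 3 = 4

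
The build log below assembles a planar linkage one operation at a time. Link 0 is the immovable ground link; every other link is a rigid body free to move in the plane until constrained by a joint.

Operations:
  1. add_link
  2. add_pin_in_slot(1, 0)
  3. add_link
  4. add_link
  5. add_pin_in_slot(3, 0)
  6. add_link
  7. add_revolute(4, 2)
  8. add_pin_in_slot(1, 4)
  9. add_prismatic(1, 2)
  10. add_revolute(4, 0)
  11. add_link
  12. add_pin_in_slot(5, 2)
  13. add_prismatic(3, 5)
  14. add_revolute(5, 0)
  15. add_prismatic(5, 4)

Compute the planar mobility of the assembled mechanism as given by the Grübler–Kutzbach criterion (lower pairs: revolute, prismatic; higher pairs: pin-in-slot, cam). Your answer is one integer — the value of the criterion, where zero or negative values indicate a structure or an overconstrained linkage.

M = -1

ground; <1,0,0>
#1 <2,0,0>
PS:1↔0 J2 <2,0,1>
#2 <3,0,1>
#3 <4,0,1>
PS:3↔0 J2 <4,0,2>
#4 <5,0,2>
R:4↔2 J1 <5,1,2>
PS:1↔4 J2 <5,1,3>
P:1↔2 J1 <5,2,3>
R:4↔0 J1 <5,3,3>
#5 <6,3,3>
PS:5↔2 J2 <6,3,4>
P:3↔5 J1 <6,4,4>
R:5↔0 J1 <6,5,4>
P:5↔4 J1 <6,6,4>
3×5 − 2×6 − 1×4 = -1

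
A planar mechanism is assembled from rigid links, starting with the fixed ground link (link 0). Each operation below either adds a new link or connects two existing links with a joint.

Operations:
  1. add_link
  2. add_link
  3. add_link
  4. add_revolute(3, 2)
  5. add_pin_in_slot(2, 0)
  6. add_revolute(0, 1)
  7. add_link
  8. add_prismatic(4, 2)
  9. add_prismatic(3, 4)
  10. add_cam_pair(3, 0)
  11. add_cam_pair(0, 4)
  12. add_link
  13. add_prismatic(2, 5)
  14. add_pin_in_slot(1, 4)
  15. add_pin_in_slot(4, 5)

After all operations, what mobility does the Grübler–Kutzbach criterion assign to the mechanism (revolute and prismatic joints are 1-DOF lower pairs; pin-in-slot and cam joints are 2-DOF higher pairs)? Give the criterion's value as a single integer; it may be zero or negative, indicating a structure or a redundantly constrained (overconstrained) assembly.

M = 0

(L,J1,J2)=(1,0,0); link0 fixed
link1: (2,0,0)
link2: (3,0,0)
link3: (4,0,0)
R 3-2 [J1]: (4,1,0)
PS 2-0 [J2]: (4,1,1)
R 0-1 [J1]: (4,2,1)
link4: (5,2,1)
P 4-2 [J1]: (5,3,1)
P 3-4 [J1]: (5,4,1)
C 3-0 [J2]: (5,4,2)
C 0-4 [J2]: (5,4,3)
link5: (6,4,3)
P 2-5 [J1]: (6,5,3)
PS 1-4 [J2]: (6,5,4)
PS 4-5 [J2]: (6,5,5)
Grübler: 3·5 − 2·5 − 5 = 0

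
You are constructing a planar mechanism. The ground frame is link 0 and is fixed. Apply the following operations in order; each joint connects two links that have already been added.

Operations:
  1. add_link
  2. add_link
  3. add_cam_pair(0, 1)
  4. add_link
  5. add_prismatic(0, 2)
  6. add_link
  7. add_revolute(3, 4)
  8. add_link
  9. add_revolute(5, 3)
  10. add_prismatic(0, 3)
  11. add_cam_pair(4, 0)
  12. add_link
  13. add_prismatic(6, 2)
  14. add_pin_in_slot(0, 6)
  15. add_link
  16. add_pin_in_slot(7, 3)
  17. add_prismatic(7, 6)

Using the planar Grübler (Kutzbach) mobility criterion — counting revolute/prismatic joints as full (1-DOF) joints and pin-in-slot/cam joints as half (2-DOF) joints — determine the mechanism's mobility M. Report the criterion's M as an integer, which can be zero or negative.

(L,J1,J2)=(1,0,0); link0 fixed
link1: (2,0,0)
link2: (3,0,0)
C 0-1 [J2]: (3,0,1)
link3: (4,0,1)
P 0-2 [J1]: (4,1,1)
link4: (5,1,1)
R 3-4 [J1]: (5,2,1)
link5: (6,2,1)
R 5-3 [J1]: (6,3,1)
P 0-3 [J1]: (6,4,1)
C 4-0 [J2]: (6,4,2)
link6: (7,4,2)
P 6-2 [J1]: (7,5,2)
PS 0-6 [J2]: (7,5,3)
link7: (8,5,3)
PS 7-3 [J2]: (8,5,4)
P 7-6 [J1]: (8,6,4)
Grübler: 3·7 − 2·6 − 4 = 5

M = 5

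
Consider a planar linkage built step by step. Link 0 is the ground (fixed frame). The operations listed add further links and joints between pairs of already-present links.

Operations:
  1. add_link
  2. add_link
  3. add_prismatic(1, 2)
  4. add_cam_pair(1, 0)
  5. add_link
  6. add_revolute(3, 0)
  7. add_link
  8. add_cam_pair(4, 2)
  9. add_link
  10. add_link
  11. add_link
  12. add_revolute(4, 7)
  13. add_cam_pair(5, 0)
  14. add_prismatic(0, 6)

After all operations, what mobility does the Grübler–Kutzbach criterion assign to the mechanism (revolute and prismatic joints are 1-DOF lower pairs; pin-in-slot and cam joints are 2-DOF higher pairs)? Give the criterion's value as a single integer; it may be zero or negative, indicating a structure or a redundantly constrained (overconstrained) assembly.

M = 10

link 0 = ground. State L|J1|J2 = 1|0|0
+link1  2|0|0
+link2  3|0|0
P(1,2) f=1→J1  3|1|0
C(1,0) f=2→J2  3|1|1
+link3  4|1|1
R(3,0) f=1→J1  4|2|1
+link4  5|2|1
C(4,2) f=2→J2  5|2|2
+link5  6|2|2
+link6  7|2|2
+link7  8|2|2
R(4,7) f=1→J1  8|3|2
C(5,0) f=2→J2  8|3|3
P(0,6) f=1→J1  8|4|3
M = 3(8−1)−2·4−3 = 21−8−3 = 10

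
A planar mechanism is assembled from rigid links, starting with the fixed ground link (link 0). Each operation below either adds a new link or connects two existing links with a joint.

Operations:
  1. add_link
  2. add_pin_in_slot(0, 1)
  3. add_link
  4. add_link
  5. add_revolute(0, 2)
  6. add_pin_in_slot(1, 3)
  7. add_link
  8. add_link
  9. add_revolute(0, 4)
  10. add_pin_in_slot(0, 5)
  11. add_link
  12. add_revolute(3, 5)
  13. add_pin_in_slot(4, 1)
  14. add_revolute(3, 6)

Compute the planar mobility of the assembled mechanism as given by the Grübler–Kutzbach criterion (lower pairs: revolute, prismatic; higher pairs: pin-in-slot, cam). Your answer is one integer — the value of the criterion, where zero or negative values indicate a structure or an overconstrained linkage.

ground; <1,0,0>
#1 <2,0,0>
PS:0↔1 J2 <2,0,1>
#2 <3,0,1>
#3 <4,0,1>
R:0↔2 J1 <4,1,1>
PS:1↔3 J2 <4,1,2>
#4 <5,1,2>
#5 <6,1,2>
R:0↔4 J1 <6,2,2>
PS:0↔5 J2 <6,2,3>
#6 <7,2,3>
R:3↔5 J1 <7,3,3>
PS:4↔1 J2 <7,3,4>
R:3↔6 J1 <7,4,4>
3×6 − 2×4 − 1×4 = 6

M = 6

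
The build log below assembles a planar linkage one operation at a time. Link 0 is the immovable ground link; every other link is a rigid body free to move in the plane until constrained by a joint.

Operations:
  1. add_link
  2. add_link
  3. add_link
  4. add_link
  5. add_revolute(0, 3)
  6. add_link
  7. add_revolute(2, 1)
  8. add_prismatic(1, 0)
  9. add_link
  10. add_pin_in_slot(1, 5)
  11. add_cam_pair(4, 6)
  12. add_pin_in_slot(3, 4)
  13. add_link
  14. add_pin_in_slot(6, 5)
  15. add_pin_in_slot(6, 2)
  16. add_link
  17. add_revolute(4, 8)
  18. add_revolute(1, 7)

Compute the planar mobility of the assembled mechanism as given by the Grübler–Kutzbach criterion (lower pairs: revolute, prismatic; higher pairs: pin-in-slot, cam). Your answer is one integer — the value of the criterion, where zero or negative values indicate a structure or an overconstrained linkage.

M = 9

(L,J1,J2)=(1,0,0); link0 fixed
link1: (2,0,0)
link2: (3,0,0)
link3: (4,0,0)
link4: (5,0,0)
R 0-3 [J1]: (5,1,0)
link5: (6,1,0)
R 2-1 [J1]: (6,2,0)
P 1-0 [J1]: (6,3,0)
link6: (7,3,0)
PS 1-5 [J2]: (7,3,1)
C 4-6 [J2]: (7,3,2)
PS 3-4 [J2]: (7,3,3)
link7: (8,3,3)
PS 6-5 [J2]: (8,3,4)
PS 6-2 [J2]: (8,3,5)
link8: (9,3,5)
R 4-8 [J1]: (9,4,5)
R 1-7 [J1]: (9,5,5)
Grübler: 3·8 − 2·5 − 5 = 9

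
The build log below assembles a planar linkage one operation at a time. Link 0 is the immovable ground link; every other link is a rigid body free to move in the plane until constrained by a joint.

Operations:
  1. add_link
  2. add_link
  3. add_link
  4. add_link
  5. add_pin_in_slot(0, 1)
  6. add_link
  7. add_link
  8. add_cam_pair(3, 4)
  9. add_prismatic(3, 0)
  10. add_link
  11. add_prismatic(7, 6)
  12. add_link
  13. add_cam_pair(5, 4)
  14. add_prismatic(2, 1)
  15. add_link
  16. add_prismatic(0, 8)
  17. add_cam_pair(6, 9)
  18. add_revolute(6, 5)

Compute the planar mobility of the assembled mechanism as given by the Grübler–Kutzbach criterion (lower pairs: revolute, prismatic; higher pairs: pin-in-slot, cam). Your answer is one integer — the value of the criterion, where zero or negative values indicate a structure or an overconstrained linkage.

M = 13

link 0 = ground. State L|J1|J2 = 1|0|0
+link1  2|0|0
+link2  3|0|0
+link3  4|0|0
+link4  5|0|0
PS(0,1) f=2→J2  5|0|1
+link5  6|0|1
+link6  7|0|1
C(3,4) f=2→J2  7|0|2
P(3,0) f=1→J1  7|1|2
+link7  8|1|2
P(7,6) f=1→J1  8|2|2
+link8  9|2|2
C(5,4) f=2→J2  9|2|3
P(2,1) f=1→J1  9|3|3
+link9  10|3|3
P(0,8) f=1→J1  10|4|3
C(6,9) f=2→J2  10|4|4
R(6,5) f=1→J1  10|5|4
M = 3(10−1)−2·5−4 = 27−10−4 = 13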